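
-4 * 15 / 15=-4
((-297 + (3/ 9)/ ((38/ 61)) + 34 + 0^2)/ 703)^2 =895266241/ 6422740164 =0.14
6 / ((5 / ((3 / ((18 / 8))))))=8 / 5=1.60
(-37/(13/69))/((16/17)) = -43401/208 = -208.66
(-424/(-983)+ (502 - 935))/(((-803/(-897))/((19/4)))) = -2295.23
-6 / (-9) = 2 / 3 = 0.67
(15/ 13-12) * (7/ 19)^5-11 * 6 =-2126862729/ 32189287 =-66.07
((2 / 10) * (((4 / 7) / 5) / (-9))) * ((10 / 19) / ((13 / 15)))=-8 / 5187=-0.00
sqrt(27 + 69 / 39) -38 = -38 + sqrt(4862) / 13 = -32.64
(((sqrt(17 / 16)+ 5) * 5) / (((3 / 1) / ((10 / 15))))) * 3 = 5 * sqrt(17) / 6+ 50 / 3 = 20.10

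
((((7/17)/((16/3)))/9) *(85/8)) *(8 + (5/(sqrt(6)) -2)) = 175 *sqrt(6)/2304 + 35/64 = 0.73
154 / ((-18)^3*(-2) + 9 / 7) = 0.01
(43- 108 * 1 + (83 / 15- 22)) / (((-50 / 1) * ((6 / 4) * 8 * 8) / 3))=611 / 12000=0.05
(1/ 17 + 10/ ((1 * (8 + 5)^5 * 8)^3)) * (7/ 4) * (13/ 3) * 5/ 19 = 458625601406253185695/ 3906885342968433705984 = 0.12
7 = 7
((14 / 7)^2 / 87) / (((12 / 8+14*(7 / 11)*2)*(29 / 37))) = 3256 / 1072275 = 0.00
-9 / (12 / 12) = -9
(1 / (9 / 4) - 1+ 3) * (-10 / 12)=-55 / 27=-2.04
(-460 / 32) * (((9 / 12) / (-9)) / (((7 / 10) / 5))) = 2875 / 336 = 8.56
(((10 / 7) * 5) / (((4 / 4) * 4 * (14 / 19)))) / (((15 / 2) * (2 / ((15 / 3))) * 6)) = 475 / 3528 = 0.13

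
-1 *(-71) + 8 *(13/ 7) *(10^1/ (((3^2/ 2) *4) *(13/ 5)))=4673/ 63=74.17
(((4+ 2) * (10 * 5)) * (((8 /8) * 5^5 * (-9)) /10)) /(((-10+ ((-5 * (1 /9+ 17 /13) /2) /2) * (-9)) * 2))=-2193750 /31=-70766.13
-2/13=-0.15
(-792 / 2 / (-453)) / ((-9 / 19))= -836 / 453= -1.85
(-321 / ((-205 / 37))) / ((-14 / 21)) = -35631 / 410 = -86.90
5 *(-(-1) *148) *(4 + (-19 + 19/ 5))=-8288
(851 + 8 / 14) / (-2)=-5961 / 14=-425.79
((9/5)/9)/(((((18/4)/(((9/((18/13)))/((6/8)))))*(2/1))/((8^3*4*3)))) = 53248/45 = 1183.29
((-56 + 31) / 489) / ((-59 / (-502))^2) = -3.70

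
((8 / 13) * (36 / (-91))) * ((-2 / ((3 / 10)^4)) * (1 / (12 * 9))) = 160000 / 287469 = 0.56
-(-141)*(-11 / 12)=-517 / 4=-129.25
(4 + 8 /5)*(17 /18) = 238 /45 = 5.29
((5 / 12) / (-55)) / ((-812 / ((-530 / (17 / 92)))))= -6095 / 227766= -0.03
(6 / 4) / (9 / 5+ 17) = 15 / 188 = 0.08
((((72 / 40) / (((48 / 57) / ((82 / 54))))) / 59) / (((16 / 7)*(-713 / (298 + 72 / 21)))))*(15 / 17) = -821845 / 91537792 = -0.01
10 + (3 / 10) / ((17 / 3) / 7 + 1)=10.17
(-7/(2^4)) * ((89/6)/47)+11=49009/4512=10.86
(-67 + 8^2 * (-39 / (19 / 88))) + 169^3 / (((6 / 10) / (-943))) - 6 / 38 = -432410347037 / 57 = -7586146439.25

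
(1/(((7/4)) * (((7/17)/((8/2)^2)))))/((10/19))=10336/245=42.19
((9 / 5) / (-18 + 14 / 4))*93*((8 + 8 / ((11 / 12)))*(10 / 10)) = -308016 / 1595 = -193.11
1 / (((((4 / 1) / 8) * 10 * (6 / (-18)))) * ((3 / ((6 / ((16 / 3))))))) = -9 / 40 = -0.22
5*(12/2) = 30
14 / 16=7 / 8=0.88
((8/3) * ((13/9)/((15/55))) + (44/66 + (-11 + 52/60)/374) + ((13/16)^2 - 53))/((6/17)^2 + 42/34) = -12385270049/448208640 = -27.63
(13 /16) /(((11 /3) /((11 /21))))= 13 /112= 0.12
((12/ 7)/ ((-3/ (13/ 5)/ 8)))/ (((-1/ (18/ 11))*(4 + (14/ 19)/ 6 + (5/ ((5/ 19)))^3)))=0.00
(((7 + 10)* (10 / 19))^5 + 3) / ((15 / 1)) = 141993128297 / 37141485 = 3823.03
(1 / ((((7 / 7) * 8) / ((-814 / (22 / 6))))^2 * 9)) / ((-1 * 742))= -1369 / 11872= -0.12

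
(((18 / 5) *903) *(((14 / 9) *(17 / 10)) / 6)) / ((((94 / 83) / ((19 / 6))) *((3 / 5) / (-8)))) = -112973126 / 2115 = -53415.19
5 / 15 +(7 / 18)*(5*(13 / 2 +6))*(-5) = -4363 / 36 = -121.19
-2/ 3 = -0.67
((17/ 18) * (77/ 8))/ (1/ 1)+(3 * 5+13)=5341/ 144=37.09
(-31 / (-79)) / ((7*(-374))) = -31 / 206822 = -0.00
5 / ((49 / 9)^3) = 3645 / 117649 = 0.03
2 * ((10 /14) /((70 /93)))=1.90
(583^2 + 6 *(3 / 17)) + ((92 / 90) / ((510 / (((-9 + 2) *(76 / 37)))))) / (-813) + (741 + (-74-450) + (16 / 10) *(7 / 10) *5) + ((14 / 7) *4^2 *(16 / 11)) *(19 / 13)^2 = 218310231091677964 / 641688644025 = 340212.08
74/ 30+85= 1312/ 15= 87.47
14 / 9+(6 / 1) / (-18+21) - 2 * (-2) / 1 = 68 / 9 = 7.56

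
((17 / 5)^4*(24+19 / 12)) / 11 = 25640947 / 82500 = 310.80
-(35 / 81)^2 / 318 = -1225 / 2086398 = -0.00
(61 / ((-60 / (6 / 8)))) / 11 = -61 / 880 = -0.07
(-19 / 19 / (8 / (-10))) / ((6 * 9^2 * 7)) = 5 / 13608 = 0.00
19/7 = 2.71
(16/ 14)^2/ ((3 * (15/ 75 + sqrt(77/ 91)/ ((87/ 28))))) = -10495680/ 5742947 + 185600 * sqrt(143)/ 820421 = 0.88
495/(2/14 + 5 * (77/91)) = 45045/398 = 113.18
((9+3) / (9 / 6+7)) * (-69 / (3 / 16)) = -8832 / 17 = -519.53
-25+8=-17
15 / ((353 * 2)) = 15 / 706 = 0.02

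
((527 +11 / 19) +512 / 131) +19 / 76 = 531.74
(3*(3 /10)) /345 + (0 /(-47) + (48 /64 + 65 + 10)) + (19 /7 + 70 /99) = 126195383 /1593900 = 79.17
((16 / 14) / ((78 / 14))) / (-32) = -0.01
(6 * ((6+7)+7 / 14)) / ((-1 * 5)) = -81 / 5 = -16.20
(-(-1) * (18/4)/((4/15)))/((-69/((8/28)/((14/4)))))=-0.02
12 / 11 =1.09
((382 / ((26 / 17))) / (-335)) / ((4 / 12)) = -9741 / 4355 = -2.24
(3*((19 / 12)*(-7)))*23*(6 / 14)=-1311 / 4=-327.75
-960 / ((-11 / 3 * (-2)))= -1440 / 11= -130.91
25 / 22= 1.14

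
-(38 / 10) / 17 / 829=-19 / 70465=-0.00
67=67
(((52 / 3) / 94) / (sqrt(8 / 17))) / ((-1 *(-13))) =0.02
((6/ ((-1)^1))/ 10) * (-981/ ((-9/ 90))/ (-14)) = 2943/ 7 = 420.43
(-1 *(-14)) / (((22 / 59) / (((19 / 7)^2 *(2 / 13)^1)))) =42598 / 1001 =42.56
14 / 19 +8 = 166 / 19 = 8.74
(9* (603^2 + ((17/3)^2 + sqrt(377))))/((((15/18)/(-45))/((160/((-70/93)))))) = 723168* sqrt(377)/7 + 262973615040/7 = 37569665203.24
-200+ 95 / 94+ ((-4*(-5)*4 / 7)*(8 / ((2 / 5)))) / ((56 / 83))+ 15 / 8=2609965 / 18424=141.66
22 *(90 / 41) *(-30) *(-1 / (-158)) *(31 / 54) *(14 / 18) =-119350 / 29151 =-4.09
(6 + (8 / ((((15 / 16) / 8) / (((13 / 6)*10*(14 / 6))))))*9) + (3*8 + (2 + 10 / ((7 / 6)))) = 653140 / 21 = 31101.90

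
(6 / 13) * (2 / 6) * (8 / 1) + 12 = 172 / 13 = 13.23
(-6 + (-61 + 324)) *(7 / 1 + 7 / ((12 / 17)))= 52171 / 12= 4347.58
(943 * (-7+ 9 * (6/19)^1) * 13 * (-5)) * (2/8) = 63714.54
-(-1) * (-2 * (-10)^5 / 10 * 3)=60000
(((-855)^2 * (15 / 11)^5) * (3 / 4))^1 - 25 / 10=1665364717615 / 644204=2585151.16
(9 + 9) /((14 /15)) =135 /7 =19.29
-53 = -53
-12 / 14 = -6 / 7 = -0.86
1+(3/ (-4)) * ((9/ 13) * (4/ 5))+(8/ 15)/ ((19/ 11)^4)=16379258/ 25412595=0.64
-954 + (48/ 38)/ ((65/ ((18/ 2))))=-1177974/ 1235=-953.83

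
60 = 60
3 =3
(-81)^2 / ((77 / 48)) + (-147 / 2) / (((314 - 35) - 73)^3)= 4089.97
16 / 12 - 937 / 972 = 359 / 972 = 0.37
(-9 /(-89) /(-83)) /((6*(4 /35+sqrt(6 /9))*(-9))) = -35 /8871787+1225*sqrt(6) /106461444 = 0.00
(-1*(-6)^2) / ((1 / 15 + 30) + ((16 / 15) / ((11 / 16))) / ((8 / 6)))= -5940 / 5153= -1.15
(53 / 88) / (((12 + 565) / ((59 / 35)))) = 3127 / 1777160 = 0.00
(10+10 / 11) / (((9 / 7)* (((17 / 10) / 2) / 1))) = 5600 / 561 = 9.98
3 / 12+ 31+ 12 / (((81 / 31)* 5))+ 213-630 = -207809 / 540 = -384.83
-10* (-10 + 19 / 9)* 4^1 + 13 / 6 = 5719 / 18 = 317.72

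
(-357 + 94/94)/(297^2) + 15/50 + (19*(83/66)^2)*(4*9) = 954456457/882090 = 1082.04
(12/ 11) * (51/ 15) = 204/ 55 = 3.71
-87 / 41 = -2.12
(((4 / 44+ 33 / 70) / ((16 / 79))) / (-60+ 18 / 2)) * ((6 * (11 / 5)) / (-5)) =0.14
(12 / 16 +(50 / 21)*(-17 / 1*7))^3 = -38992705471 / 1728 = -22565223.07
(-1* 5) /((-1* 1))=5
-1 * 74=-74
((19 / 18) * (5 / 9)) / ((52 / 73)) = 6935 / 8424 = 0.82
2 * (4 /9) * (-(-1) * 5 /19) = 0.23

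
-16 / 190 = -8 / 95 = -0.08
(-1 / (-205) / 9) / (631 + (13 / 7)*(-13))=7 / 7837560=0.00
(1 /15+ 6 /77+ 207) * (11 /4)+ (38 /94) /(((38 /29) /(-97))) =5327057 /9870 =539.72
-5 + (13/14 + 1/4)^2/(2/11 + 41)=-587927/118384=-4.97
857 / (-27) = -857 / 27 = -31.74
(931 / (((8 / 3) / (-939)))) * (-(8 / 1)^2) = 20981016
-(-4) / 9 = 4 / 9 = 0.44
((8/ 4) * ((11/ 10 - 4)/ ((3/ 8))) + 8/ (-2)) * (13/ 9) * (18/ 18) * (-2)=7592/ 135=56.24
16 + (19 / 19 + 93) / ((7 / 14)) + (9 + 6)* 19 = 489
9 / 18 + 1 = 3 / 2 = 1.50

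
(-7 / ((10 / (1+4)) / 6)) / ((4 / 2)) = -21 / 2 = -10.50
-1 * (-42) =42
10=10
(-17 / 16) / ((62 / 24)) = -51 / 124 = -0.41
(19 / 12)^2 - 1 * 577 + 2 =-82439 / 144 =-572.49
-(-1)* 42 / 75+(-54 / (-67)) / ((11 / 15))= 30568 / 18425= 1.66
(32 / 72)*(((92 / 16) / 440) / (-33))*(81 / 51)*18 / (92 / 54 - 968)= 5589 / 1073342600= 0.00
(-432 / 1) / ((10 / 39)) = -8424 / 5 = -1684.80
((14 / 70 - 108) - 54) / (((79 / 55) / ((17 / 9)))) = -151283 / 711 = -212.77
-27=-27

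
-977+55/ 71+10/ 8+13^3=347055/ 284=1222.02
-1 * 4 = -4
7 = 7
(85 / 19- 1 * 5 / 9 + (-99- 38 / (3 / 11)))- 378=-104723 / 171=-612.42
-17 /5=-3.40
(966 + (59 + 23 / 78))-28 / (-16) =160219 / 156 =1027.04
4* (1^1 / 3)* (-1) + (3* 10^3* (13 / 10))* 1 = 11696 / 3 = 3898.67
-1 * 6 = -6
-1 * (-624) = 624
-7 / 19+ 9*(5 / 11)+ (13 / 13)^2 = 4.72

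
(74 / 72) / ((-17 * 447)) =-37 / 273564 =-0.00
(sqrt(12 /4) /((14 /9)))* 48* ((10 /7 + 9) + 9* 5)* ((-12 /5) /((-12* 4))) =20952* sqrt(3) /245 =148.12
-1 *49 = -49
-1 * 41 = -41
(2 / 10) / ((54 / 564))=94 / 45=2.09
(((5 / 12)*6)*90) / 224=225 / 224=1.00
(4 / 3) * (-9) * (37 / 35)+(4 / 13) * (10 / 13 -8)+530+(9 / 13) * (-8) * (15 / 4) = 2923904 / 5915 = 494.32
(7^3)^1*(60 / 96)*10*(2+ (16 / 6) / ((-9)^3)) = 18719225 / 4374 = 4279.66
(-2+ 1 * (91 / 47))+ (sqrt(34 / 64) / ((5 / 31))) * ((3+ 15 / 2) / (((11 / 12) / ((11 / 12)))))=-3 / 47+ 651 * sqrt(34) / 80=47.39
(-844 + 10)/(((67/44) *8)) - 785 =-57182/67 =-853.46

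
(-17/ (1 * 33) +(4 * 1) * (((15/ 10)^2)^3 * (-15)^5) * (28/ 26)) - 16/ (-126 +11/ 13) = -208057492909555/ 5583864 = -37260487.17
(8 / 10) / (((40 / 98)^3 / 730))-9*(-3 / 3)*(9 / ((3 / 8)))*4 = 9452377 / 1000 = 9452.38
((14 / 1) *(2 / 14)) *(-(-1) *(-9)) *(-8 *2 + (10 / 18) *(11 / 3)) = 754 / 3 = 251.33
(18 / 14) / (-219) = -3 / 511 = -0.01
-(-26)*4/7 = 104/7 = 14.86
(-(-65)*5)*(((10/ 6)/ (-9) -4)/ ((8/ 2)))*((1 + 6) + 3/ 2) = -624325/ 216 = -2890.39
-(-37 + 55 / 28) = 981 / 28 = 35.04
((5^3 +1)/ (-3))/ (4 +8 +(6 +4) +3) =-42/ 25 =-1.68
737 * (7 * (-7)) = -36113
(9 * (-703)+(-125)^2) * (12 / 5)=111576 / 5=22315.20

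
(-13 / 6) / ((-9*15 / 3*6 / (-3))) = -13 / 540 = -0.02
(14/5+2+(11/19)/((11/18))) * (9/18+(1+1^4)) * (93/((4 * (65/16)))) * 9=70308/95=740.08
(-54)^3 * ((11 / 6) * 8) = -2309472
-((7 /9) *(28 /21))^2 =-784 /729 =-1.08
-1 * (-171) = 171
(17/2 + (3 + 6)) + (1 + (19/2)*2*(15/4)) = 359/4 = 89.75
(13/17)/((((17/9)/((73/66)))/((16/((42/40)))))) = 151840/22253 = 6.82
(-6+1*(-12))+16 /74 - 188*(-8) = 54990 /37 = 1486.22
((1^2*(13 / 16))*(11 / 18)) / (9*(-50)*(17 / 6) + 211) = -143 / 306432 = -0.00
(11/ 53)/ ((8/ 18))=99/ 212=0.47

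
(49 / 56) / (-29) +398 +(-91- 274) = 7649 / 232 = 32.97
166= 166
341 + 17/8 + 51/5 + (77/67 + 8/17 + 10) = 16626887/45560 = 364.94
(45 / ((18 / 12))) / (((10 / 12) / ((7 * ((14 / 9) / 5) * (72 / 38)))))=14112 / 95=148.55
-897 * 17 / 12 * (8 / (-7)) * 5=50830 / 7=7261.43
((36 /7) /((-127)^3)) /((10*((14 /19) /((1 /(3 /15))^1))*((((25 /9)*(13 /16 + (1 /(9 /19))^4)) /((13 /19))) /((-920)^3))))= 3443038388674560 /217847623449043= 15.80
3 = 3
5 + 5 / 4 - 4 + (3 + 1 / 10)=107 / 20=5.35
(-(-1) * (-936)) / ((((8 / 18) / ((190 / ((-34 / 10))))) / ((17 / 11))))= 2000700 / 11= 181881.82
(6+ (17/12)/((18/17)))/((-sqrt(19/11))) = -1585 * sqrt(209)/4104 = -5.58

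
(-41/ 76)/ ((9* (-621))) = 41/ 424764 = 0.00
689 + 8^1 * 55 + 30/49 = 55351/49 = 1129.61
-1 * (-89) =89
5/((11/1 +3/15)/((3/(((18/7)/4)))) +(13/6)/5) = 30/17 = 1.76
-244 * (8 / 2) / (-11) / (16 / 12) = 732 / 11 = 66.55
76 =76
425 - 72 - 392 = -39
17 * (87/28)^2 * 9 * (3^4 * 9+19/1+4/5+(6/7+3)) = 30506695551/27440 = 1111760.04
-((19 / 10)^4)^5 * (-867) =32590506987692345753639306067 / 100000000000000000000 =325905069.88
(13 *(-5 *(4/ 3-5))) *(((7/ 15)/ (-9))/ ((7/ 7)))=-1001/ 81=-12.36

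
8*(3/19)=24/19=1.26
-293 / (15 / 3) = -293 / 5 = -58.60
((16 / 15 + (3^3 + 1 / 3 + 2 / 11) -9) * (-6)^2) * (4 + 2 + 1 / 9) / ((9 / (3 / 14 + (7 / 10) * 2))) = 81134 / 105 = 772.70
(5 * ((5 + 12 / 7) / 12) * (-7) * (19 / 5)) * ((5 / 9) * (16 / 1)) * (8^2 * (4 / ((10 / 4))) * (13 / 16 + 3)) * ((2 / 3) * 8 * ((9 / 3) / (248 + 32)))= -13945088 / 945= -14756.71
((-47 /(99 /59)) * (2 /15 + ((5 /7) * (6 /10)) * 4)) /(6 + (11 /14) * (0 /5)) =-268981 /31185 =-8.63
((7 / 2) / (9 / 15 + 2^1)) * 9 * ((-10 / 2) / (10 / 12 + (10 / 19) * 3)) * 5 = -17955 / 143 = -125.56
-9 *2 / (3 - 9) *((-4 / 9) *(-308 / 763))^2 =30976 / 320787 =0.10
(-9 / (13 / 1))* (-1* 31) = 279 / 13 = 21.46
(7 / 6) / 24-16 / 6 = -377 / 144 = -2.62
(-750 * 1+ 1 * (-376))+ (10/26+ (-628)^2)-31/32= 163595085/416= 393257.42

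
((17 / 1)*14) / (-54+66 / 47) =-5593 / 1236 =-4.53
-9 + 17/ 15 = -118/ 15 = -7.87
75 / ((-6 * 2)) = -25 / 4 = -6.25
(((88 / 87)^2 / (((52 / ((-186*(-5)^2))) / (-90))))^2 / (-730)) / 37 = -810432057600000 / 322851850789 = -2510.23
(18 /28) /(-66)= -3 /308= -0.01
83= 83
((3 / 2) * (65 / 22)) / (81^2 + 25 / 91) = 17745 / 26271344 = 0.00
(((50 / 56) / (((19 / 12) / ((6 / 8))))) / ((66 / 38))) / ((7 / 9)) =675 / 2156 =0.31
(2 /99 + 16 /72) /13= 8 /429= 0.02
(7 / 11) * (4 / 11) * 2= 56 / 121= 0.46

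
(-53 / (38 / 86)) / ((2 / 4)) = -4558 / 19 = -239.89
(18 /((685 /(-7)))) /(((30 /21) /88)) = -38808 /3425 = -11.33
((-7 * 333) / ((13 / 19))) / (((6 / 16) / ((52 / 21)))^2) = -9358336 / 63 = -148545.02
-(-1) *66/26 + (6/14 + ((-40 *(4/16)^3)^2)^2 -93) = -33501653/372736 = -89.88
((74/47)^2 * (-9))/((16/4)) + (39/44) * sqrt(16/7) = -12321/2209 + 39 * sqrt(7)/77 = -4.24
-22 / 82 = -11 / 41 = -0.27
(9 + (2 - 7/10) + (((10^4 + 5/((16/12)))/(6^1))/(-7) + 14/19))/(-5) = 3625277/79800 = 45.43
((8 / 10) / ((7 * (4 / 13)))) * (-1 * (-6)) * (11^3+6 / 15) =74178 / 25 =2967.12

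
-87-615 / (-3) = 118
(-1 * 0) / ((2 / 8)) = 0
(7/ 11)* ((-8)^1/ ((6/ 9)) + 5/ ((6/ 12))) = -14/ 11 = -1.27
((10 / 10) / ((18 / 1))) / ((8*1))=1 / 144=0.01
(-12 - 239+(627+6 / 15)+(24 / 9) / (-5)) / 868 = 2819 / 6510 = 0.43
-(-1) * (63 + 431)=494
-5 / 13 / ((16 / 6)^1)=-15 / 104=-0.14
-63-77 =-140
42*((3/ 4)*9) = 283.50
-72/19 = -3.79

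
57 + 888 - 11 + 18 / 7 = 6556 / 7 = 936.57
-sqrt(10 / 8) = -sqrt(5) / 2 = -1.12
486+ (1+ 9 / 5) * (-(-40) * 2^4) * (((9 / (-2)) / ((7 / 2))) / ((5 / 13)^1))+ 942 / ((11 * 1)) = -298032 / 55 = -5418.76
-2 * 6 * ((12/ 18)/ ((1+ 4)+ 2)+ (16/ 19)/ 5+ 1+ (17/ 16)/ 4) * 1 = -195259/ 10640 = -18.35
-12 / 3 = -4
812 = 812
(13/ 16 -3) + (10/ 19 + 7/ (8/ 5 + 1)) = 4075/ 3952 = 1.03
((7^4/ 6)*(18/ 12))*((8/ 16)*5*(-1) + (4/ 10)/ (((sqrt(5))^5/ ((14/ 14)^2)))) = -12005/ 8 + 2401*sqrt(5)/ 1250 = -1496.33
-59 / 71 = -0.83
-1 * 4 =-4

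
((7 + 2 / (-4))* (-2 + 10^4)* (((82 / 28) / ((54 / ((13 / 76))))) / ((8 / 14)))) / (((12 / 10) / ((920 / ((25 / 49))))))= 39037106017 / 24624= 1585327.57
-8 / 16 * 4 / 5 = -2 / 5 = -0.40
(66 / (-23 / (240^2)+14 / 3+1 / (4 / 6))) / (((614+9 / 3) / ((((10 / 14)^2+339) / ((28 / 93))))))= 1470409459200 / 75166463687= 19.56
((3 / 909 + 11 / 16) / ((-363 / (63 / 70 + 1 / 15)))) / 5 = -97121 / 263973600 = -0.00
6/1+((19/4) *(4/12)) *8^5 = 155666/3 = 51888.67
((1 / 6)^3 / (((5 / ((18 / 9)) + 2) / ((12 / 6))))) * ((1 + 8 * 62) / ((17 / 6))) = 497 / 1377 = 0.36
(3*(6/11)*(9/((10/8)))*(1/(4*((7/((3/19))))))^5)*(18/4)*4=177147/146487601543360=0.00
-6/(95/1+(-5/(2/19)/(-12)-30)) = -144/1655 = -0.09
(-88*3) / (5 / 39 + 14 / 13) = -10296 / 47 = -219.06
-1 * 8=-8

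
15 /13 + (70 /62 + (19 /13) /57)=2791 /1209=2.31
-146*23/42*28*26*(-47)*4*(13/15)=426761504/45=9483588.98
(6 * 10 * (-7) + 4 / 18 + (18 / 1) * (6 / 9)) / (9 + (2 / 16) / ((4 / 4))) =-29360 / 657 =-44.69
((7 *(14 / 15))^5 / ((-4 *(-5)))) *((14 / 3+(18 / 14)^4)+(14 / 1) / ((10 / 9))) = 677916126608 / 56953125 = 11903.05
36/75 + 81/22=2289/550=4.16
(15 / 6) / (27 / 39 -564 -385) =-65 / 24656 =-0.00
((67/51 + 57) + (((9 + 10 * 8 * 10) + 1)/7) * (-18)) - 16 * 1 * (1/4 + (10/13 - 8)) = -8877542/4641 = -1912.85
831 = 831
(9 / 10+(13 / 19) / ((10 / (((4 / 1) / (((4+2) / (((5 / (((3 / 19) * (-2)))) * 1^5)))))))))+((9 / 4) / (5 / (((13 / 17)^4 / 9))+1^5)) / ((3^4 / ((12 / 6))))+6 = 701906047 / 113610180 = 6.18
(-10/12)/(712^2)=-5/3041664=-0.00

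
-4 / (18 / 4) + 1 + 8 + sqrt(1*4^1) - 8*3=-125 / 9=-13.89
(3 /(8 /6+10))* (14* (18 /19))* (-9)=-10206 /323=-31.60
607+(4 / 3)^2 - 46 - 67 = 4462 / 9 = 495.78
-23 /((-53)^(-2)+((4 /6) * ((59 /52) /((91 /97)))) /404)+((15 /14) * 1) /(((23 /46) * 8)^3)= -165998514491739 /16973375104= -9779.94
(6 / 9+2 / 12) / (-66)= -5 / 396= -0.01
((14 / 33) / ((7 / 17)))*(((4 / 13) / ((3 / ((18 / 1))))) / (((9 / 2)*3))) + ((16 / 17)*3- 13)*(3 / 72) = -148667 / 525096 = -0.28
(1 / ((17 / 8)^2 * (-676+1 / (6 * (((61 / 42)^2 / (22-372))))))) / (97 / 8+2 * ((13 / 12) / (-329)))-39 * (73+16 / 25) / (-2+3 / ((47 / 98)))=-30541882843331870073 / 45253225639205000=-674.91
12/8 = 3/2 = 1.50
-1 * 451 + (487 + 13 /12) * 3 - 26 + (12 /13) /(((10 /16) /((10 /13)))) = 668149 /676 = 988.39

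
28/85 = 0.33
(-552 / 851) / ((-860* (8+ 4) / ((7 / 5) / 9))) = 7 / 715950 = 0.00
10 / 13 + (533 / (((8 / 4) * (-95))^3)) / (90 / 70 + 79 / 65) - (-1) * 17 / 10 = 50110949101 / 20294409200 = 2.47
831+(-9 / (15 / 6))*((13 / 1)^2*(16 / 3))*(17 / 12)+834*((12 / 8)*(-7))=-62614 / 5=-12522.80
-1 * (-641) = 641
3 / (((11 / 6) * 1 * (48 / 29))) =87 / 88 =0.99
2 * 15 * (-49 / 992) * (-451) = 668.32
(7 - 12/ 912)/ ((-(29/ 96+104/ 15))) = -63720/ 65987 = -0.97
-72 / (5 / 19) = -1368 / 5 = -273.60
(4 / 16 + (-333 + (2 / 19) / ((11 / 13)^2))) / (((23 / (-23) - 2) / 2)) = 1019539 / 4598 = 221.74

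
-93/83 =-1.12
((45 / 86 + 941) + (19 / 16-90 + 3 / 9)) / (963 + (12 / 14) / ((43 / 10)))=12324781 / 13916304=0.89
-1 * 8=-8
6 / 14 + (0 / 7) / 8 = 3 / 7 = 0.43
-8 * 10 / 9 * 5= -400 / 9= -44.44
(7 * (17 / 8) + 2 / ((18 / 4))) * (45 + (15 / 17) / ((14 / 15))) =1340145 / 1904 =703.86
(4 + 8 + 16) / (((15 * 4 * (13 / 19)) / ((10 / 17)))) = 266 / 663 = 0.40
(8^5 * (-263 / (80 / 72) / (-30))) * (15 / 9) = 2154496 / 5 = 430899.20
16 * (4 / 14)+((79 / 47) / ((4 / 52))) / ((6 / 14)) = 54835 / 987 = 55.56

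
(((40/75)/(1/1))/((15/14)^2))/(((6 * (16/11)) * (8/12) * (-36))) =-539/243000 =-0.00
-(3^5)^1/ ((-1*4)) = 243/ 4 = 60.75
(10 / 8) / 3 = 5 / 12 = 0.42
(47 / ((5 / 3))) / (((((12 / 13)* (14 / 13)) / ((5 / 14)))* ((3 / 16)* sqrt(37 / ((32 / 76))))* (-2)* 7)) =-7943* sqrt(1406) / 723387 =-0.41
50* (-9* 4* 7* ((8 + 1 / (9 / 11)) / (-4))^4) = -8305206175 / 23328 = -356018.78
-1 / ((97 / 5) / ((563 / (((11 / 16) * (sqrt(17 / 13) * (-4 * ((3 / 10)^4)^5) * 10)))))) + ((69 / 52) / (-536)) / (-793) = 69 / 22102496 + 112600000000000000000000 * sqrt(221) / 63246782249739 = 26466474362.89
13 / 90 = 0.14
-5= -5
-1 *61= -61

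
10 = 10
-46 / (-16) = 23 / 8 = 2.88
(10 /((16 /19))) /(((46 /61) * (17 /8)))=5795 /782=7.41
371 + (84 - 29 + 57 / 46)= 19653 / 46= 427.24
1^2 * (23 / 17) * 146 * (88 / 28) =73876 / 119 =620.81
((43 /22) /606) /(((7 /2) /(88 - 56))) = 688 /23331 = 0.03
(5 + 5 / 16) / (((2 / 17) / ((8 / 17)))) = 85 / 4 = 21.25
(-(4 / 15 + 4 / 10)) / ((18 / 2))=-2 / 27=-0.07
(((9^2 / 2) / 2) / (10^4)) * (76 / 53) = 1539 / 530000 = 0.00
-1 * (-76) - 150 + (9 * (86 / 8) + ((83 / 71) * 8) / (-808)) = 652229 / 28684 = 22.74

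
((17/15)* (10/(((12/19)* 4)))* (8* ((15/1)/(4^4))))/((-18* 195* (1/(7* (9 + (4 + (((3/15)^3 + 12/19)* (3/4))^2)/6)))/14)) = -4377636785417/7682688000000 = -0.57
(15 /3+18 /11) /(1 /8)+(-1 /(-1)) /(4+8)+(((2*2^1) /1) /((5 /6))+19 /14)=274111 /4620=59.33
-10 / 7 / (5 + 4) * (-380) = 3800 / 63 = 60.32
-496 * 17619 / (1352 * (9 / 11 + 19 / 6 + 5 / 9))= -6977124 / 4901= -1423.61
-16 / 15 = -1.07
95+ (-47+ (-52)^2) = 2752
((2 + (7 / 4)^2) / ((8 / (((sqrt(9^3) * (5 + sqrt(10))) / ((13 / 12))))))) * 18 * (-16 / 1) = -295245 / 13 - 59049 * sqrt(10) / 13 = -37074.95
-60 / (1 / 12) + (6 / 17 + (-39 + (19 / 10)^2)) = -1283563 / 1700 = -755.04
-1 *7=-7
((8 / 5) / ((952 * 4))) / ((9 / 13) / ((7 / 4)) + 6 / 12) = 13 / 27710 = 0.00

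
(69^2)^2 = 22667121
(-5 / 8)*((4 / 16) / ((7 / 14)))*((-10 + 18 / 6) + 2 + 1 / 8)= 195 / 128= 1.52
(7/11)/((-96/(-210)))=245/176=1.39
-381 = -381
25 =25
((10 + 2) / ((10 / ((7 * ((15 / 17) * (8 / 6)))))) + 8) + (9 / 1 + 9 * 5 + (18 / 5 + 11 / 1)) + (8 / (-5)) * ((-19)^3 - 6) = 11070.48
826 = 826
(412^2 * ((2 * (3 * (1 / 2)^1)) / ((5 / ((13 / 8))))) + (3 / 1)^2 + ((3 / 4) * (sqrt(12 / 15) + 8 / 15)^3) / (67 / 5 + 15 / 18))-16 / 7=372 * sqrt(5) / 10675 + 757195393 / 4575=165507.27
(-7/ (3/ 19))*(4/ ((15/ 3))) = -532/ 15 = -35.47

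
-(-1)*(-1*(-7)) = 7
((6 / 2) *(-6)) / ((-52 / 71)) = 639 / 26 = 24.58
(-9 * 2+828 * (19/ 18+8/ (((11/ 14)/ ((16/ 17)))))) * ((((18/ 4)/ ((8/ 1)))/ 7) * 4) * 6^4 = 4793460768/ 1309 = 3661925.72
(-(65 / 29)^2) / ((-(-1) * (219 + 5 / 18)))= -76050 / 3319427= -0.02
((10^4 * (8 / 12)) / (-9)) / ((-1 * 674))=10000 / 9099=1.10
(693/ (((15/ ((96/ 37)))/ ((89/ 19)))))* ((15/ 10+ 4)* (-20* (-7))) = 303944256/ 703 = 432353.14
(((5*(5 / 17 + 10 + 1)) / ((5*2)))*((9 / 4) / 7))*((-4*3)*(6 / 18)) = -864 / 119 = -7.26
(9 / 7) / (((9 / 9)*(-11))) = -0.12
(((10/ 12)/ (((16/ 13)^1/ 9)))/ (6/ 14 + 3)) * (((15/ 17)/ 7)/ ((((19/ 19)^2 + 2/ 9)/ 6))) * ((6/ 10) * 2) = 15795/ 11968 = 1.32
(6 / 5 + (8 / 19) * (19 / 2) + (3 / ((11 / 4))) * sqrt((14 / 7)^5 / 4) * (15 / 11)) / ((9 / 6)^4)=640 * sqrt(2) / 1089 + 416 / 405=1.86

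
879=879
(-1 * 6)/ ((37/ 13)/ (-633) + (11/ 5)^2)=-617175/ 497392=-1.24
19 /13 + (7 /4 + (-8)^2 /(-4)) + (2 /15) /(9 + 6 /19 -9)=-28937 /2340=-12.37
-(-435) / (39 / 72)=10440 / 13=803.08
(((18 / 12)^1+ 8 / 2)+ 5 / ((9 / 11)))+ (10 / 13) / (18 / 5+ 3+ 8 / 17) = 1648217 / 140634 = 11.72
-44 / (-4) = 11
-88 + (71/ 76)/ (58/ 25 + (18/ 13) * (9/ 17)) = -112420909/ 1281968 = -87.69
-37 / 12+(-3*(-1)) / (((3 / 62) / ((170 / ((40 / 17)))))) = 53717 / 12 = 4476.42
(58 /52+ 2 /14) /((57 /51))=3893 /3458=1.13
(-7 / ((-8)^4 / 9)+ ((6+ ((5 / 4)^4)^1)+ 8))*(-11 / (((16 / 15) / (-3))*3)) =11101365 / 65536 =169.39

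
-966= -966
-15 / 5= -3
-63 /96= -21 /32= -0.66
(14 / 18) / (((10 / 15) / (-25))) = -175 / 6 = -29.17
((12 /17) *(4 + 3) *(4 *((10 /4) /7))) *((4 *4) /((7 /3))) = 5760 /119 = 48.40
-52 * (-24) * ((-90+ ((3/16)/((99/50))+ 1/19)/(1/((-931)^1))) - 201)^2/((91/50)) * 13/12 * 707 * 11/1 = 419402110960625/396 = 1059096239799.56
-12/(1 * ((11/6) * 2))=-36/11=-3.27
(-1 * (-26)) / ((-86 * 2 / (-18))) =117 / 43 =2.72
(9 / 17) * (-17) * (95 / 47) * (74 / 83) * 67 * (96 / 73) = -406952640 / 284773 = -1429.04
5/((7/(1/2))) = 5/14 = 0.36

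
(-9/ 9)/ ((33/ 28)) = -28/ 33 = -0.85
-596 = -596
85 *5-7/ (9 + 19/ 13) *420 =4895/ 34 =143.97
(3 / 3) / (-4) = -1 / 4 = -0.25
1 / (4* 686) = 1 / 2744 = 0.00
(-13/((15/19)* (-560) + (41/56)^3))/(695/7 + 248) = 23356928/275612736487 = 0.00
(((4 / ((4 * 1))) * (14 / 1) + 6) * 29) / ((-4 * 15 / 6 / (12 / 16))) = -87 / 2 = -43.50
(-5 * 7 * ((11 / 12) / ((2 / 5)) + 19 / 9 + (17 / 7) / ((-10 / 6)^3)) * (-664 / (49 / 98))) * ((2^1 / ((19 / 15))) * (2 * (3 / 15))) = 113847.81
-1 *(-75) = 75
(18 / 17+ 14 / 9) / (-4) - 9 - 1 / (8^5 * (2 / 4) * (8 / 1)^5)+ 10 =28454158183 / 82141249536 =0.35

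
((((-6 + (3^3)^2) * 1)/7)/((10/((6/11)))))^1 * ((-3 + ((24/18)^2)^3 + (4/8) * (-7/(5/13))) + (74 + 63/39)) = 1578991753/4054050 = 389.49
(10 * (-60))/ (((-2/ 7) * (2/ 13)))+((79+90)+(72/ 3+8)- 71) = 13780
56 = 56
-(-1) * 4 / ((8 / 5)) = 5 / 2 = 2.50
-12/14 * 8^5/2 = -98304/7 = -14043.43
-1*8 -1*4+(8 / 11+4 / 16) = -485 / 44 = -11.02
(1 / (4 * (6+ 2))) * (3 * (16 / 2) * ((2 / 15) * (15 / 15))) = 1 / 10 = 0.10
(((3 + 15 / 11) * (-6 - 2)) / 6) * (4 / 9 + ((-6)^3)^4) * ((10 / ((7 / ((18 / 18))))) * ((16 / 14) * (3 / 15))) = -20061226012672 / 4851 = -4135482583.52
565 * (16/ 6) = 4520/ 3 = 1506.67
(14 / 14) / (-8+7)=-1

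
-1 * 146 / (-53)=2.75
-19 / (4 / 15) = -285 / 4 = -71.25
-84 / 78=-1.08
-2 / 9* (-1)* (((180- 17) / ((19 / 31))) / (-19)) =-10106 / 3249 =-3.11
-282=-282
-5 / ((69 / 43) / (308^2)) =-20395760 / 69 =-295590.72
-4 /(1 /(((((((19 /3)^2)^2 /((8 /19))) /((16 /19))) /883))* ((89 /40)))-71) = 16748333636 /296916724279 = 0.06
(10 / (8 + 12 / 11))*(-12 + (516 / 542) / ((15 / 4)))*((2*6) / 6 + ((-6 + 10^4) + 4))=-35015200 / 271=-129207.38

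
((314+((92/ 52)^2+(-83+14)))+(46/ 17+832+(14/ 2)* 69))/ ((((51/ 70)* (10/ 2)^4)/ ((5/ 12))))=10496843/ 7326150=1.43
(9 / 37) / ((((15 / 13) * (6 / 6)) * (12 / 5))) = 13 / 148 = 0.09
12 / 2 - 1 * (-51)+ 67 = 124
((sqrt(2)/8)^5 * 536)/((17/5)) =335 * sqrt(2)/17408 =0.03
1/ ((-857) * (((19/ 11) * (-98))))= 11/ 1595734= 0.00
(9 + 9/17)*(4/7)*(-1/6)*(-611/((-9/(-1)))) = 7332/119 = 61.61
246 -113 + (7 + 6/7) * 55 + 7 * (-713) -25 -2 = -31170/7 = -4452.86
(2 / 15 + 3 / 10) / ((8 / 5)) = 13 / 48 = 0.27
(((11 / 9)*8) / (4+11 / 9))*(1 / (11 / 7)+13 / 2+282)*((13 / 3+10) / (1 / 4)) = 31038.07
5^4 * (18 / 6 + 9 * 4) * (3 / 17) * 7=511875 / 17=30110.29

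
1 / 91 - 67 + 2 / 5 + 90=10652 / 455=23.41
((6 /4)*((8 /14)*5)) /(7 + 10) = 30 /119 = 0.25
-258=-258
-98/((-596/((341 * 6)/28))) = 12.02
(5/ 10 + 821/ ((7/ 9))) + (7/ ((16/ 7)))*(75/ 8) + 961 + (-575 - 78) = 1247933/ 896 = 1392.78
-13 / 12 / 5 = -0.22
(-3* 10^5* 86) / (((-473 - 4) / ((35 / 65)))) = 60200000 / 2067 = 29124.33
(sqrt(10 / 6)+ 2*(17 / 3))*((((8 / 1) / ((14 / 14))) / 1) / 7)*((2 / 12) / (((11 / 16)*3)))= 64*sqrt(15) / 2079+ 2176 / 2079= 1.17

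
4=4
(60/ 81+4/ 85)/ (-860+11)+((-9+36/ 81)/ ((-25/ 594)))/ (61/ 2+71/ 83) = 109566983564/ 16902847125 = 6.48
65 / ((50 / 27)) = 351 / 10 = 35.10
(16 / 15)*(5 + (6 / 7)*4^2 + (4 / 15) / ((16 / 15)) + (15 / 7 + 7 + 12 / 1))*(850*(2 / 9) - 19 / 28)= 53262767 / 6615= 8051.82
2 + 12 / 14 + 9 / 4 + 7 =339 / 28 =12.11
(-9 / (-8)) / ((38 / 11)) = 0.33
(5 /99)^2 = 0.00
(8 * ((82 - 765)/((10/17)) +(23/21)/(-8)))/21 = -975439/2205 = -442.38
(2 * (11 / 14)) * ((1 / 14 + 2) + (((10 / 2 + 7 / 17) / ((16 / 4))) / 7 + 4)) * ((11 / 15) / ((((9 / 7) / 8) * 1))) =34364 / 765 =44.92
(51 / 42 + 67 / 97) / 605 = 2587 / 821590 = 0.00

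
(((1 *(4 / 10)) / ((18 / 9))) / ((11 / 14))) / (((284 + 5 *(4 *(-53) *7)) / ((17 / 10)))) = -119 / 1962400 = -0.00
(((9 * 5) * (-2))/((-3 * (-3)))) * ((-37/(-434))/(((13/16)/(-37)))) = 109520/2821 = 38.82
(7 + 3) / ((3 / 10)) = 100 / 3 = 33.33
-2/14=-1/7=-0.14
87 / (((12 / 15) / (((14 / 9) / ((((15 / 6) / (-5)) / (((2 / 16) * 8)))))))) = -1015 / 3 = -338.33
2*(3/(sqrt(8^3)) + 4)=3*sqrt(2)/16 + 8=8.27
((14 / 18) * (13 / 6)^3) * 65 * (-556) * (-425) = 59053437625 / 486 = 121509130.92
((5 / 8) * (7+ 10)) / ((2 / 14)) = 595 / 8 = 74.38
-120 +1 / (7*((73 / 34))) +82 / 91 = -790732 / 6643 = -119.03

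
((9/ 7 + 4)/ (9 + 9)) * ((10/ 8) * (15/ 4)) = 925/ 672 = 1.38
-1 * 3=-3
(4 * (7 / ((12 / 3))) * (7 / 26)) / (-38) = -49 / 988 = -0.05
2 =2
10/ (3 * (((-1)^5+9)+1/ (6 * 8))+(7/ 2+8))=0.28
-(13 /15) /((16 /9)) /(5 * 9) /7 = -13 /8400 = -0.00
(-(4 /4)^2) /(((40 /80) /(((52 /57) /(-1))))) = 104 /57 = 1.82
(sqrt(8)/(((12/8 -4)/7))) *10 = -56 *sqrt(2) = -79.20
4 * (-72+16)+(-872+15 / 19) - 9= -20980 / 19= -1104.21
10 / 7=1.43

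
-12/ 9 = -4/ 3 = -1.33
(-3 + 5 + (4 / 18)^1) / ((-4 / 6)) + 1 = -7 / 3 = -2.33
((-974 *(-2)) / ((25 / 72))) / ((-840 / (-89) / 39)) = 20284524 / 875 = 23182.31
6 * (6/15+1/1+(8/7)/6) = 334/35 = 9.54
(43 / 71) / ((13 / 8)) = 344 / 923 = 0.37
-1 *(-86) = 86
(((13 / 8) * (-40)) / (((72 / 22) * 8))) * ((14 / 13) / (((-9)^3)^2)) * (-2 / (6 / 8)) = 385 / 28697814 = 0.00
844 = 844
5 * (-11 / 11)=-5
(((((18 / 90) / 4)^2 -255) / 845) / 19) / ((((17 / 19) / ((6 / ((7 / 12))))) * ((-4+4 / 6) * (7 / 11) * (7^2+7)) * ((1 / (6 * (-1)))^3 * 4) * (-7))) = 817929981 / 68980730000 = 0.01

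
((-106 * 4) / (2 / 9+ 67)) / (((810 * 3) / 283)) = -59996 / 81675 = -0.73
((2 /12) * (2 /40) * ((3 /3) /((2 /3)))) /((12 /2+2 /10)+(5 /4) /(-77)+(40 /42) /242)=2541 /1257836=0.00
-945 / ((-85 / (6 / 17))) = 1134 / 289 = 3.92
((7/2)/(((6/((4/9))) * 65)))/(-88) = -7/154440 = -0.00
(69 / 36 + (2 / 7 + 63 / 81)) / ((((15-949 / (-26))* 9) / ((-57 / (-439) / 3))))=14269 / 51276078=0.00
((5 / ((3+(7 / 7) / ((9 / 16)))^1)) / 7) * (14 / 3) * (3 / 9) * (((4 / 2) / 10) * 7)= 14 / 43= 0.33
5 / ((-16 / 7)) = -35 / 16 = -2.19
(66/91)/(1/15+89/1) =495/60788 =0.01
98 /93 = 1.05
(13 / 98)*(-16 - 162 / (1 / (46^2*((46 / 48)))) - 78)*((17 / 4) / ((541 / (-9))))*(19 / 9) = 1379803997 / 212072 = 6506.30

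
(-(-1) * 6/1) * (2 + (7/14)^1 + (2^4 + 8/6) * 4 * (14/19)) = 6109/19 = 321.53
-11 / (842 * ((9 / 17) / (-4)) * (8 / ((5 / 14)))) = 935 / 212184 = 0.00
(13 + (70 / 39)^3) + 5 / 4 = 4753183 / 237276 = 20.03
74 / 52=37 / 26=1.42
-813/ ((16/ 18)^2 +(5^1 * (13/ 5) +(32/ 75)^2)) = -41158125/ 707341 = -58.19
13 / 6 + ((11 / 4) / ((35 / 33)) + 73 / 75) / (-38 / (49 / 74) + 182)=1340441 / 610600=2.20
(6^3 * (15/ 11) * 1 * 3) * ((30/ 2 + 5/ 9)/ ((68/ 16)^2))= 2419200/ 3179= 760.99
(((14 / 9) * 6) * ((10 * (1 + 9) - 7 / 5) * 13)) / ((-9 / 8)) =-10634.19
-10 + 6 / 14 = -67 / 7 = -9.57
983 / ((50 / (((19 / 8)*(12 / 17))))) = 56031 / 1700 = 32.96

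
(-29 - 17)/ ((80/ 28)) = -161/ 10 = -16.10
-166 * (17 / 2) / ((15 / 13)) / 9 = -18343 / 135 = -135.87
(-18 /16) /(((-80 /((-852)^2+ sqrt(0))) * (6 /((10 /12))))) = 45369 /32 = 1417.78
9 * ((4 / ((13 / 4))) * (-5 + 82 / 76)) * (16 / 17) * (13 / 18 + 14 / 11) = -3766720 / 46189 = -81.55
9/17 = 0.53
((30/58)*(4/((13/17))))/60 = 0.05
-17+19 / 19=-16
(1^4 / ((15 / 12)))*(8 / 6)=16 / 15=1.07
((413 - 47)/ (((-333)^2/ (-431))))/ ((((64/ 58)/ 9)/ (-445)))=5163.22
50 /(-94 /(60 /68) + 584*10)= 375 /43001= 0.01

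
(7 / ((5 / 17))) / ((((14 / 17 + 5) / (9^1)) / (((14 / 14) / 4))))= 2023 / 220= 9.20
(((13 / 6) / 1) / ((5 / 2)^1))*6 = 26 / 5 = 5.20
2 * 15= 30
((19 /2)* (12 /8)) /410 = 57 /1640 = 0.03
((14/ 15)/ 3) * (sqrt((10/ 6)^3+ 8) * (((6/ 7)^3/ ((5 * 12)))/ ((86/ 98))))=4 * sqrt(1023)/ 9675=0.01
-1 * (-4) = 4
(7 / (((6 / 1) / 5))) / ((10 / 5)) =35 / 12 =2.92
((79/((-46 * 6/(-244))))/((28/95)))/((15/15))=457805/1932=236.96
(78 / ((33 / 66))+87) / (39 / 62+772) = 15066 / 47903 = 0.31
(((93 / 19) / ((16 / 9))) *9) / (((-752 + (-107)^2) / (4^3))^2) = 1928448 / 2174090371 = 0.00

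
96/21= 32/7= 4.57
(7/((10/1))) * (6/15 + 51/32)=2233/1600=1.40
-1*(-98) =98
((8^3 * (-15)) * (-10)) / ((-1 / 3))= -230400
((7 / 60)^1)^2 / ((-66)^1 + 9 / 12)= -49 / 234900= -0.00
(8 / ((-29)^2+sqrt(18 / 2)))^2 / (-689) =-4 / 30674969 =-0.00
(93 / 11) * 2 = 16.91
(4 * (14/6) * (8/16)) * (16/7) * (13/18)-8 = -8/27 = -0.30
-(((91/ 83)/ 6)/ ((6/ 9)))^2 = -8281/ 110224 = -0.08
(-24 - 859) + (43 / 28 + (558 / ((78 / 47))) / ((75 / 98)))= -442.12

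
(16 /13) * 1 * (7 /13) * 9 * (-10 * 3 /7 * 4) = -17280 /169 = -102.25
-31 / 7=-4.43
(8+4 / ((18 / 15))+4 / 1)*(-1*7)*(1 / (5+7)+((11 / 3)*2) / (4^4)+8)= -501515 / 576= -870.69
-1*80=-80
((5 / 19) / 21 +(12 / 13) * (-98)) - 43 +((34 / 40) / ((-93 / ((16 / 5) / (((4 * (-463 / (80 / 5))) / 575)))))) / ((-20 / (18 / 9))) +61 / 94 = -4647320334973 / 34991035170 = -132.81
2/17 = 0.12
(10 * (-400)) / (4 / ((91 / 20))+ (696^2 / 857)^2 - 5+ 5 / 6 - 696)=-1604036616000 / 127843317429437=-0.01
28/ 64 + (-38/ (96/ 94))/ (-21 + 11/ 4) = 8677/ 3504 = 2.48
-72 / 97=-0.74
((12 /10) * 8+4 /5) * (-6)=-312 /5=-62.40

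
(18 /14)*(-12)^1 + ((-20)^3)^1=-56108 /7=-8015.43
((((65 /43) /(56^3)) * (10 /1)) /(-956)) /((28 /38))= -6175 /50534557696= -0.00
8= 8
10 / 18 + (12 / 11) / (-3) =19 / 99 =0.19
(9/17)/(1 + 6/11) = 99/289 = 0.34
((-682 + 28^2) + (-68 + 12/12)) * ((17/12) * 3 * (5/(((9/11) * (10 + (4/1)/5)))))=163625/1944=84.17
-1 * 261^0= -1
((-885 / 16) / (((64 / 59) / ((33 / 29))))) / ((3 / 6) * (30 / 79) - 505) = 27224901 / 236855296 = 0.11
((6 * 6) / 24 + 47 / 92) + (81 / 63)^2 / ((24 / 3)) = 19993 / 9016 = 2.22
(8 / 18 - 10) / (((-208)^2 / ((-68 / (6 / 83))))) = 60673 / 292032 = 0.21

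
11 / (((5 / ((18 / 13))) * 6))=0.51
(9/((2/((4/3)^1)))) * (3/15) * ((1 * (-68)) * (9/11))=-66.76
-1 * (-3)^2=-9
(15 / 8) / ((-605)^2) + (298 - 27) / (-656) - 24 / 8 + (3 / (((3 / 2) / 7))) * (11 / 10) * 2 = 27.39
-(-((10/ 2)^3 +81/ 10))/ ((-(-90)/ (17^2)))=384659/ 900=427.40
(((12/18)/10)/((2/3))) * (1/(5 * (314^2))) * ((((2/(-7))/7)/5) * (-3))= 3/603900500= 0.00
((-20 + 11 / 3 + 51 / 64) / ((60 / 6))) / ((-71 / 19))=56677 / 136320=0.42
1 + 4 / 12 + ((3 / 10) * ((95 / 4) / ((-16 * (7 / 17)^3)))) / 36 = 203039 / 175616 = 1.16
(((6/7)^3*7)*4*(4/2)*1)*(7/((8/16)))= 3456/7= 493.71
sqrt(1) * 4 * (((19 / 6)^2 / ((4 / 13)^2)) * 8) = 61009 / 18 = 3389.39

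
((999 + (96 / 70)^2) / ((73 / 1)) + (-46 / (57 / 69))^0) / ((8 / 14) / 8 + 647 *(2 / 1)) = 2631008 / 231444675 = 0.01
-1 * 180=-180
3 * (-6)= -18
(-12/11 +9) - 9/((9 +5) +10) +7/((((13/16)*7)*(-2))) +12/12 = 9059/1144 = 7.92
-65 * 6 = -390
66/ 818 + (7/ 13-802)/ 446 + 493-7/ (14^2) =16309112355/ 33199348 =491.25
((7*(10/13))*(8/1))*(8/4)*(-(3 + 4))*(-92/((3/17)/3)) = 12261760/13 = 943212.31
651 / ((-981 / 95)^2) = 1958425 / 320787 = 6.11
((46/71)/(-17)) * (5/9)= -230/10863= -0.02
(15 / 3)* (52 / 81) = 260 / 81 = 3.21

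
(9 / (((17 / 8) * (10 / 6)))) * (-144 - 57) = -43416 / 85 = -510.78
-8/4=-2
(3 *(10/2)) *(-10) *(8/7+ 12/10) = -2460/7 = -351.43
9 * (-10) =-90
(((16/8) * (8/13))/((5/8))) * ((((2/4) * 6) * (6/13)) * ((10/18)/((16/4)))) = 0.38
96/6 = 16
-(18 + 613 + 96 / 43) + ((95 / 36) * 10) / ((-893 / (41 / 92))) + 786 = 152.75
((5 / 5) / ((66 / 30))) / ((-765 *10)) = -1 / 16830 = -0.00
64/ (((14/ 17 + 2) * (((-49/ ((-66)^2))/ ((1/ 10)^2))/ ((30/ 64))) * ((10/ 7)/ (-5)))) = 18513/ 560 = 33.06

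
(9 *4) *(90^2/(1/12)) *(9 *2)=62985600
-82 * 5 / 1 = -410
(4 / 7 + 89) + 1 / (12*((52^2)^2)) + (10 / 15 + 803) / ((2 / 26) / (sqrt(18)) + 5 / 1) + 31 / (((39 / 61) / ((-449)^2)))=9775313.60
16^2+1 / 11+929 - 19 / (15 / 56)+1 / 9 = 551563 / 495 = 1114.27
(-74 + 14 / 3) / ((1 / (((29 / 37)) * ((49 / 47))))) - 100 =-156.65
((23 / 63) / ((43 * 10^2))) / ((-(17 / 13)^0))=-23 / 270900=-0.00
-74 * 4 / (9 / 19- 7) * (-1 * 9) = -408.19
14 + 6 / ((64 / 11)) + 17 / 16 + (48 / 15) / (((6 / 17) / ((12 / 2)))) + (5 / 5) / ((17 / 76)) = 203903 / 2720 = 74.96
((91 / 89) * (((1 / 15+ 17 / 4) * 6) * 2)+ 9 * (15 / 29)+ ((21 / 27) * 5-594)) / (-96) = 61846271 / 11149920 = 5.55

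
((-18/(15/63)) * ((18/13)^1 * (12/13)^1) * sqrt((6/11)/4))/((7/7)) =-40824 * sqrt(66)/9295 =-35.68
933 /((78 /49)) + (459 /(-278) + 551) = 2051784 /1807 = 1135.46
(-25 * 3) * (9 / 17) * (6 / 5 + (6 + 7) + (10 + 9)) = -22410 / 17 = -1318.24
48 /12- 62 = -58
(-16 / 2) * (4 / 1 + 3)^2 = -392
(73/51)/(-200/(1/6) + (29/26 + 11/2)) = -949/791214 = -0.00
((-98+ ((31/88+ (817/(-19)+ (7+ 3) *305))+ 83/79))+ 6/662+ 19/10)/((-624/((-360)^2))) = -4523550313365/7478614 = -604864.79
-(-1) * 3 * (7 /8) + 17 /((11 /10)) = 18.08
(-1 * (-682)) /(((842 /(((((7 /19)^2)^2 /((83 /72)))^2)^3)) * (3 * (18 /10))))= 1685421610299448175515815251804160 /674275023693408088000428627135235155438142429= 0.00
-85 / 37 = -2.30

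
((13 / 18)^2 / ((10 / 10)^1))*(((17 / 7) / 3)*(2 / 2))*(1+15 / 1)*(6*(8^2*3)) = 1470976 / 189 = 7782.94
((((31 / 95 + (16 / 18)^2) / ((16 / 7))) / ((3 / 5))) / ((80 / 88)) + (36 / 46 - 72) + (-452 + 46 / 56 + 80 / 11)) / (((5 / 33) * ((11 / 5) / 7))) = -672750353543 / 62298720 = -10798.78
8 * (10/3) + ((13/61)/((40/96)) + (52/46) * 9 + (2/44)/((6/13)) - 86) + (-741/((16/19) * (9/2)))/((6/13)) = -5247229433/11111760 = -472.22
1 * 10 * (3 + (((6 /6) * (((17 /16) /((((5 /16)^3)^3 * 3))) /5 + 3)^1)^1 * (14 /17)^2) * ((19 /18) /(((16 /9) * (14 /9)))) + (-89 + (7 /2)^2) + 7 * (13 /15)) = 78334518021929 /13546875000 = 5782.48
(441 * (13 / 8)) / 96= 1911 / 256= 7.46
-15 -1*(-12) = -3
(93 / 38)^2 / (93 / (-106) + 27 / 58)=-14.54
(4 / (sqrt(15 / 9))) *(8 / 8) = 4 *sqrt(15) / 5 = 3.10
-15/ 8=-1.88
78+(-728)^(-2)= 41338753 / 529984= 78.00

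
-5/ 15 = -1/ 3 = -0.33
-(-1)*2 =2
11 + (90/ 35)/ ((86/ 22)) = 3509/ 301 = 11.66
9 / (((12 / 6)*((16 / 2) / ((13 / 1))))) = 117 / 16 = 7.31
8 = 8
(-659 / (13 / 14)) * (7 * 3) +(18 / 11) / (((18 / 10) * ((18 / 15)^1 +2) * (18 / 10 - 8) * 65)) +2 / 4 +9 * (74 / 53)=-27988014169 / 1879592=-14890.47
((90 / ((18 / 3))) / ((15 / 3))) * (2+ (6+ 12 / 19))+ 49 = 1423 / 19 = 74.89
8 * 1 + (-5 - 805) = -802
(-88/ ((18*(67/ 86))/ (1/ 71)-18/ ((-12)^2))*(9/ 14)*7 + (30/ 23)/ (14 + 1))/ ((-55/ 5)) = 0.03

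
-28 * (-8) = 224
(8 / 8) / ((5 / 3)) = 3 / 5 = 0.60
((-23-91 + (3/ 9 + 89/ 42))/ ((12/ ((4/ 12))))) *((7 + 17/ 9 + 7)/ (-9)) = 669955/ 122472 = 5.47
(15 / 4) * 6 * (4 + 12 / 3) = 180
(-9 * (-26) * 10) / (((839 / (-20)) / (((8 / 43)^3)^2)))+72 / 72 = 5291355258911 / 5303623598111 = 1.00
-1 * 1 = -1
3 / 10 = 0.30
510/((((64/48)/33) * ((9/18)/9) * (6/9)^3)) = 766816.88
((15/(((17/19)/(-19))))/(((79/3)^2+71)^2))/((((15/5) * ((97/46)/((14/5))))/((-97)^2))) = -456656697/201171200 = -2.27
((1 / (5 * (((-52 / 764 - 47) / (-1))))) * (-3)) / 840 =-191 / 12586000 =-0.00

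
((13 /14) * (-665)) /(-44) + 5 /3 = 4145 /264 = 15.70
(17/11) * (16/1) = 272/11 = 24.73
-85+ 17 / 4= -323 / 4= -80.75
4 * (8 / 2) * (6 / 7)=96 / 7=13.71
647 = 647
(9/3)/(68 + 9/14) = 42/961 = 0.04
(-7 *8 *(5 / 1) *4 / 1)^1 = -1120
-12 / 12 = -1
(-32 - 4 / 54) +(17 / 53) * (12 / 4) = -44521 / 1431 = -31.11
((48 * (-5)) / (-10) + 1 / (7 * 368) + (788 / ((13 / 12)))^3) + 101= 2178052733378213 / 5659472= 384850871.84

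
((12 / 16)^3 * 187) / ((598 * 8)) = 5049 / 306176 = 0.02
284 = 284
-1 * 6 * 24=-144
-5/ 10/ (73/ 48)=-0.33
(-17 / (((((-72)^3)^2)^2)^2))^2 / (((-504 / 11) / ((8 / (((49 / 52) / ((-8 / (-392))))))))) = -41327 / 5365776101956460383951372441778979922309911237205313192601762948176108051112842631708244180992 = -0.00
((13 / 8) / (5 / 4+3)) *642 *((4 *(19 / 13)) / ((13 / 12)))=1324.67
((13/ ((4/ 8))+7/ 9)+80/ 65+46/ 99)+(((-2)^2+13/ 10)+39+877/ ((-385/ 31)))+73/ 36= 754123/ 180180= 4.19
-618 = -618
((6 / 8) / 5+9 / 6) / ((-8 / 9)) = -297 / 160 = -1.86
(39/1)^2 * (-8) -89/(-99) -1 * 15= -1206028/99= -12182.10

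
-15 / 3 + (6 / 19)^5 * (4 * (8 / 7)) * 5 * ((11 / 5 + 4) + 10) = -66508073 / 17332693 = -3.84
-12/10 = -6/5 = -1.20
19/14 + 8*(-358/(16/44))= -110245/14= -7874.64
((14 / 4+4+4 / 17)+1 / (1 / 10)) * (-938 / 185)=-282807 / 3145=-89.92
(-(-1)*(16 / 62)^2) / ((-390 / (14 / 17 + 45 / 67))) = -4192 / 16418685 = -0.00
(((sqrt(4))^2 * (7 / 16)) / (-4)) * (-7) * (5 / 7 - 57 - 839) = -43869 / 16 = -2741.81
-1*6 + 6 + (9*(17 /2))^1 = 153 /2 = 76.50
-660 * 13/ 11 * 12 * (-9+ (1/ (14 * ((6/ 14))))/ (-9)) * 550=46427333.33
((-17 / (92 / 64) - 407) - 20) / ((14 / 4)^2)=-40372 / 1127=-35.82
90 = 90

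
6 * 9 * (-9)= -486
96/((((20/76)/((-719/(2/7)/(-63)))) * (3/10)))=437152/9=48572.44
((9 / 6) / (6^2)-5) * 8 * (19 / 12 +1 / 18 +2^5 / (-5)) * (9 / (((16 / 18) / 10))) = 305949 / 16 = 19121.81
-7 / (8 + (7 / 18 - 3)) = -126 / 97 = -1.30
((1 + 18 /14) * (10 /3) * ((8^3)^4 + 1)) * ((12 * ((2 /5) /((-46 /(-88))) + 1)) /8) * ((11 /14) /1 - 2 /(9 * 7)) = 1514577267283480 /1449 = 1045256913239.12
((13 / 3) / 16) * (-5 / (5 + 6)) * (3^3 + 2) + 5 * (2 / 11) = -1405 / 528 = -2.66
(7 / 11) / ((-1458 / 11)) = -7 / 1458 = -0.00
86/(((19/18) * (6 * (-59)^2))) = 258/66139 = 0.00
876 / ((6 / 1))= 146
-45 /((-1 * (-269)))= -45 /269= -0.17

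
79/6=13.17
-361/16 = -22.56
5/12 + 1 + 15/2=107/12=8.92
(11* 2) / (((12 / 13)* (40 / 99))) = 4719 / 80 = 58.99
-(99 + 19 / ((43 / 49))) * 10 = -1206.51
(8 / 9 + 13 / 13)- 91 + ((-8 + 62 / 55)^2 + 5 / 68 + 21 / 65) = -998298011 / 24066900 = -41.48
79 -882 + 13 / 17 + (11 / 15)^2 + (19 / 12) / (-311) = -3814741517 / 4758300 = -801.70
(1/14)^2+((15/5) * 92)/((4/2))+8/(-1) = 130.01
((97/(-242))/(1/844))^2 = 1675592356/14641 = 114445.21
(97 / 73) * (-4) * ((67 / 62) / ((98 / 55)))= -357445 / 110887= -3.22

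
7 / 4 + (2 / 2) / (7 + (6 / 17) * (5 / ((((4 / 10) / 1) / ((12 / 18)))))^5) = 136791731 / 78163556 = 1.75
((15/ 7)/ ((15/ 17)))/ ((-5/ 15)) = -51/ 7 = -7.29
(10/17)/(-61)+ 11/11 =1027/1037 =0.99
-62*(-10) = 620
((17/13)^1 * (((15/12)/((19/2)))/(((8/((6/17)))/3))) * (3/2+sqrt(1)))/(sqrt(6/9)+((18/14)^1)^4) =10633248675/464796937072 -1297080225 * sqrt(6)/464796937072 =0.02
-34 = -34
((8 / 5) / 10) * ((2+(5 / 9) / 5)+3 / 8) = 179 / 450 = 0.40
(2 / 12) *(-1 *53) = -53 / 6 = -8.83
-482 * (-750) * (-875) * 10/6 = -527187500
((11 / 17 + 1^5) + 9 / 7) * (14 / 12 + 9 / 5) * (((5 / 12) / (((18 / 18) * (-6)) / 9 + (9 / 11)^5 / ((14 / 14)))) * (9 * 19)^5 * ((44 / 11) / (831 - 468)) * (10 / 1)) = -671632234479275949 / 3449929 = -194680016452.30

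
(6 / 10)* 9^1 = 27 / 5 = 5.40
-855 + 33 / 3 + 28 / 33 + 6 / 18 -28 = -9579 / 11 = -870.82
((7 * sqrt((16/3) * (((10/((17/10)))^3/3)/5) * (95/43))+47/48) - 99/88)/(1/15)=-35/16+140000 * sqrt(13889)/12427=1325.50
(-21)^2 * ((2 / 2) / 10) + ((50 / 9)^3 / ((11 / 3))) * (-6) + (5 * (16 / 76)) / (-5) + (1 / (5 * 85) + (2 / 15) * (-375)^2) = 266400025523 / 14389650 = 18513.31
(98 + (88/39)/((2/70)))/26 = 3451/507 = 6.81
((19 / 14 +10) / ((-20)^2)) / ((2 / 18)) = 1431 / 5600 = 0.26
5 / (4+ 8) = 5 / 12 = 0.42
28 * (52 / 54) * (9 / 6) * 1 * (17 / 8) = 1547 / 18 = 85.94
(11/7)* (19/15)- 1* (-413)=43574/105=414.99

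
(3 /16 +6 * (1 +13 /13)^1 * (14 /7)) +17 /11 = 4529 /176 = 25.73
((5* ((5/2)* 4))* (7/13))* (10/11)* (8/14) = 2000/143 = 13.99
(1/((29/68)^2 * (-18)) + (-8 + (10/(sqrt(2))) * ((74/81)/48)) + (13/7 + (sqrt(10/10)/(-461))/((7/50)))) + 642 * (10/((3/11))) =185 * sqrt(2)/1944 + 82115779637/3489309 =23533.67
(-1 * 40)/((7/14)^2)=-160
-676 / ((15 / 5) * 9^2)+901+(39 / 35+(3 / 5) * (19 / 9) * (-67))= 814.47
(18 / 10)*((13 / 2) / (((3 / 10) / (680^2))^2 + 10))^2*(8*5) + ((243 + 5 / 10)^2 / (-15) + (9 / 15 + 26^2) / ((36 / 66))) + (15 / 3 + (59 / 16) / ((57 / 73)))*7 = -3224328452424960512073308317258627 / 1233529214686136129191839055440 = -2613.91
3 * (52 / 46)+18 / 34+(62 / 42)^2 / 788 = 533105515 / 135875628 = 3.92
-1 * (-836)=836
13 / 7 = 1.86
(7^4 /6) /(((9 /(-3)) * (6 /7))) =-16807 /108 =-155.62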